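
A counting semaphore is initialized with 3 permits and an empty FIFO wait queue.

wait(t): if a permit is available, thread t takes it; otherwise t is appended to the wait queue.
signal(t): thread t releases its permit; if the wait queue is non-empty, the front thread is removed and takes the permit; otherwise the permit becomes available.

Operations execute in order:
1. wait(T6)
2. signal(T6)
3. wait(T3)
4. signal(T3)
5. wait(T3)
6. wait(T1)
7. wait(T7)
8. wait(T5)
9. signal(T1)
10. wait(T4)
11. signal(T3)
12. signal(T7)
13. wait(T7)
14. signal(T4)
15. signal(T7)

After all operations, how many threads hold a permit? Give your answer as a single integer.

Step 1: wait(T6) -> count=2 queue=[] holders={T6}
Step 2: signal(T6) -> count=3 queue=[] holders={none}
Step 3: wait(T3) -> count=2 queue=[] holders={T3}
Step 4: signal(T3) -> count=3 queue=[] holders={none}
Step 5: wait(T3) -> count=2 queue=[] holders={T3}
Step 6: wait(T1) -> count=1 queue=[] holders={T1,T3}
Step 7: wait(T7) -> count=0 queue=[] holders={T1,T3,T7}
Step 8: wait(T5) -> count=0 queue=[T5] holders={T1,T3,T7}
Step 9: signal(T1) -> count=0 queue=[] holders={T3,T5,T7}
Step 10: wait(T4) -> count=0 queue=[T4] holders={T3,T5,T7}
Step 11: signal(T3) -> count=0 queue=[] holders={T4,T5,T7}
Step 12: signal(T7) -> count=1 queue=[] holders={T4,T5}
Step 13: wait(T7) -> count=0 queue=[] holders={T4,T5,T7}
Step 14: signal(T4) -> count=1 queue=[] holders={T5,T7}
Step 15: signal(T7) -> count=2 queue=[] holders={T5}
Final holders: {T5} -> 1 thread(s)

Answer: 1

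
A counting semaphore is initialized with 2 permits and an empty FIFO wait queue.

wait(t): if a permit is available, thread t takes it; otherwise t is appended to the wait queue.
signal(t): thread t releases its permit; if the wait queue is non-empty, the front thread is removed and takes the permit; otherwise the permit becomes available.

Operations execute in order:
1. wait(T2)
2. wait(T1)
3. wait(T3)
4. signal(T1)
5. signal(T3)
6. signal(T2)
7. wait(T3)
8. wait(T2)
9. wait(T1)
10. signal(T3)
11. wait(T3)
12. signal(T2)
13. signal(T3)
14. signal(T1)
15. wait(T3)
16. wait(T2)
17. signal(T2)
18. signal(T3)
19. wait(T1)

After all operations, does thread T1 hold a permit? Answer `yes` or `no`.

Step 1: wait(T2) -> count=1 queue=[] holders={T2}
Step 2: wait(T1) -> count=0 queue=[] holders={T1,T2}
Step 3: wait(T3) -> count=0 queue=[T3] holders={T1,T2}
Step 4: signal(T1) -> count=0 queue=[] holders={T2,T3}
Step 5: signal(T3) -> count=1 queue=[] holders={T2}
Step 6: signal(T2) -> count=2 queue=[] holders={none}
Step 7: wait(T3) -> count=1 queue=[] holders={T3}
Step 8: wait(T2) -> count=0 queue=[] holders={T2,T3}
Step 9: wait(T1) -> count=0 queue=[T1] holders={T2,T3}
Step 10: signal(T3) -> count=0 queue=[] holders={T1,T2}
Step 11: wait(T3) -> count=0 queue=[T3] holders={T1,T2}
Step 12: signal(T2) -> count=0 queue=[] holders={T1,T3}
Step 13: signal(T3) -> count=1 queue=[] holders={T1}
Step 14: signal(T1) -> count=2 queue=[] holders={none}
Step 15: wait(T3) -> count=1 queue=[] holders={T3}
Step 16: wait(T2) -> count=0 queue=[] holders={T2,T3}
Step 17: signal(T2) -> count=1 queue=[] holders={T3}
Step 18: signal(T3) -> count=2 queue=[] holders={none}
Step 19: wait(T1) -> count=1 queue=[] holders={T1}
Final holders: {T1} -> T1 in holders

Answer: yes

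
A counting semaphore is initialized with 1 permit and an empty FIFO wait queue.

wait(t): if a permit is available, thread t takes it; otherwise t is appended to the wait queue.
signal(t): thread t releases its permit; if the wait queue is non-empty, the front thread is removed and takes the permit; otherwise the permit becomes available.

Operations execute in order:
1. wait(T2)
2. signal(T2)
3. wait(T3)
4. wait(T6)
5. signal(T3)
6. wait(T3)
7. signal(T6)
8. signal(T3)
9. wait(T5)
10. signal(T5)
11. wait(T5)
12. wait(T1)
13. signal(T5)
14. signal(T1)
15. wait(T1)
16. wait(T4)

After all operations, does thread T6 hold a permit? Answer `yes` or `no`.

Step 1: wait(T2) -> count=0 queue=[] holders={T2}
Step 2: signal(T2) -> count=1 queue=[] holders={none}
Step 3: wait(T3) -> count=0 queue=[] holders={T3}
Step 4: wait(T6) -> count=0 queue=[T6] holders={T3}
Step 5: signal(T3) -> count=0 queue=[] holders={T6}
Step 6: wait(T3) -> count=0 queue=[T3] holders={T6}
Step 7: signal(T6) -> count=0 queue=[] holders={T3}
Step 8: signal(T3) -> count=1 queue=[] holders={none}
Step 9: wait(T5) -> count=0 queue=[] holders={T5}
Step 10: signal(T5) -> count=1 queue=[] holders={none}
Step 11: wait(T5) -> count=0 queue=[] holders={T5}
Step 12: wait(T1) -> count=0 queue=[T1] holders={T5}
Step 13: signal(T5) -> count=0 queue=[] holders={T1}
Step 14: signal(T1) -> count=1 queue=[] holders={none}
Step 15: wait(T1) -> count=0 queue=[] holders={T1}
Step 16: wait(T4) -> count=0 queue=[T4] holders={T1}
Final holders: {T1} -> T6 not in holders

Answer: no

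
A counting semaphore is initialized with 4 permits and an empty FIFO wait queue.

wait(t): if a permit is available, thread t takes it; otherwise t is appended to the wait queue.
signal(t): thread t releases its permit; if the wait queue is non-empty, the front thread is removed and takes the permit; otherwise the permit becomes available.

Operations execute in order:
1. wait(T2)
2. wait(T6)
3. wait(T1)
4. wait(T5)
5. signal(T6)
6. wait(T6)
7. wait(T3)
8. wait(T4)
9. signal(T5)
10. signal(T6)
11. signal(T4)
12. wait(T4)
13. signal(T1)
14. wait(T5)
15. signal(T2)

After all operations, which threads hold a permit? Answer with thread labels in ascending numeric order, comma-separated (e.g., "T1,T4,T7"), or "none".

Answer: T3,T4,T5

Derivation:
Step 1: wait(T2) -> count=3 queue=[] holders={T2}
Step 2: wait(T6) -> count=2 queue=[] holders={T2,T6}
Step 3: wait(T1) -> count=1 queue=[] holders={T1,T2,T6}
Step 4: wait(T5) -> count=0 queue=[] holders={T1,T2,T5,T6}
Step 5: signal(T6) -> count=1 queue=[] holders={T1,T2,T5}
Step 6: wait(T6) -> count=0 queue=[] holders={T1,T2,T5,T6}
Step 7: wait(T3) -> count=0 queue=[T3] holders={T1,T2,T5,T6}
Step 8: wait(T4) -> count=0 queue=[T3,T4] holders={T1,T2,T5,T6}
Step 9: signal(T5) -> count=0 queue=[T4] holders={T1,T2,T3,T6}
Step 10: signal(T6) -> count=0 queue=[] holders={T1,T2,T3,T4}
Step 11: signal(T4) -> count=1 queue=[] holders={T1,T2,T3}
Step 12: wait(T4) -> count=0 queue=[] holders={T1,T2,T3,T4}
Step 13: signal(T1) -> count=1 queue=[] holders={T2,T3,T4}
Step 14: wait(T5) -> count=0 queue=[] holders={T2,T3,T4,T5}
Step 15: signal(T2) -> count=1 queue=[] holders={T3,T4,T5}
Final holders: T3,T4,T5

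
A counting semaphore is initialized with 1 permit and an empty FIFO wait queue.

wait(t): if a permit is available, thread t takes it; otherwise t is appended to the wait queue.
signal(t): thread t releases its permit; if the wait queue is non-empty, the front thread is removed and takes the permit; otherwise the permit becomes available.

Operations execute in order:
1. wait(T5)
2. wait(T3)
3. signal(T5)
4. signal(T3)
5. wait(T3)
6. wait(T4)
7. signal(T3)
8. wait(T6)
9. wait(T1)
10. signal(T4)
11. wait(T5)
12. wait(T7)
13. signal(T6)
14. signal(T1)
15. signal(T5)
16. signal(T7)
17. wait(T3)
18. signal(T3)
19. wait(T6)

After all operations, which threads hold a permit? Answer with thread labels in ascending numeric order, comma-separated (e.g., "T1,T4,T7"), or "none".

Answer: T6

Derivation:
Step 1: wait(T5) -> count=0 queue=[] holders={T5}
Step 2: wait(T3) -> count=0 queue=[T3] holders={T5}
Step 3: signal(T5) -> count=0 queue=[] holders={T3}
Step 4: signal(T3) -> count=1 queue=[] holders={none}
Step 5: wait(T3) -> count=0 queue=[] holders={T3}
Step 6: wait(T4) -> count=0 queue=[T4] holders={T3}
Step 7: signal(T3) -> count=0 queue=[] holders={T4}
Step 8: wait(T6) -> count=0 queue=[T6] holders={T4}
Step 9: wait(T1) -> count=0 queue=[T6,T1] holders={T4}
Step 10: signal(T4) -> count=0 queue=[T1] holders={T6}
Step 11: wait(T5) -> count=0 queue=[T1,T5] holders={T6}
Step 12: wait(T7) -> count=0 queue=[T1,T5,T7] holders={T6}
Step 13: signal(T6) -> count=0 queue=[T5,T7] holders={T1}
Step 14: signal(T1) -> count=0 queue=[T7] holders={T5}
Step 15: signal(T5) -> count=0 queue=[] holders={T7}
Step 16: signal(T7) -> count=1 queue=[] holders={none}
Step 17: wait(T3) -> count=0 queue=[] holders={T3}
Step 18: signal(T3) -> count=1 queue=[] holders={none}
Step 19: wait(T6) -> count=0 queue=[] holders={T6}
Final holders: T6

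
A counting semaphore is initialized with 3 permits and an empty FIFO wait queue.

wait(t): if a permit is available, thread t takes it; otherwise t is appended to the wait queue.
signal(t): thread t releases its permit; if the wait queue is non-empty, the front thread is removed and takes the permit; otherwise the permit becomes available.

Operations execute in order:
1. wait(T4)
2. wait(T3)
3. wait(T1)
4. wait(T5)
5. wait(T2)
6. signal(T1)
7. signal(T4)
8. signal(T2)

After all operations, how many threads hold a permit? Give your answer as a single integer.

Step 1: wait(T4) -> count=2 queue=[] holders={T4}
Step 2: wait(T3) -> count=1 queue=[] holders={T3,T4}
Step 3: wait(T1) -> count=0 queue=[] holders={T1,T3,T4}
Step 4: wait(T5) -> count=0 queue=[T5] holders={T1,T3,T4}
Step 5: wait(T2) -> count=0 queue=[T5,T2] holders={T1,T3,T4}
Step 6: signal(T1) -> count=0 queue=[T2] holders={T3,T4,T5}
Step 7: signal(T4) -> count=0 queue=[] holders={T2,T3,T5}
Step 8: signal(T2) -> count=1 queue=[] holders={T3,T5}
Final holders: {T3,T5} -> 2 thread(s)

Answer: 2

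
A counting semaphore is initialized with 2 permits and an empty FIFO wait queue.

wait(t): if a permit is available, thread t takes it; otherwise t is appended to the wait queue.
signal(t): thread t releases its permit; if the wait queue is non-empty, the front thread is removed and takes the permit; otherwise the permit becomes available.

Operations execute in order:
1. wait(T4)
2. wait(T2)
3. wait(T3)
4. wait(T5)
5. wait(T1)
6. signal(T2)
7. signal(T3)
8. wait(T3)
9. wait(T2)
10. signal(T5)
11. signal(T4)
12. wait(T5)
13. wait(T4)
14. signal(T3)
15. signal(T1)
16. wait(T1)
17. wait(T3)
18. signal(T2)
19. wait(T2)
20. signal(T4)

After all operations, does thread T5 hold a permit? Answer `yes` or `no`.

Step 1: wait(T4) -> count=1 queue=[] holders={T4}
Step 2: wait(T2) -> count=0 queue=[] holders={T2,T4}
Step 3: wait(T3) -> count=0 queue=[T3] holders={T2,T4}
Step 4: wait(T5) -> count=0 queue=[T3,T5] holders={T2,T4}
Step 5: wait(T1) -> count=0 queue=[T3,T5,T1] holders={T2,T4}
Step 6: signal(T2) -> count=0 queue=[T5,T1] holders={T3,T4}
Step 7: signal(T3) -> count=0 queue=[T1] holders={T4,T5}
Step 8: wait(T3) -> count=0 queue=[T1,T3] holders={T4,T5}
Step 9: wait(T2) -> count=0 queue=[T1,T3,T2] holders={T4,T5}
Step 10: signal(T5) -> count=0 queue=[T3,T2] holders={T1,T4}
Step 11: signal(T4) -> count=0 queue=[T2] holders={T1,T3}
Step 12: wait(T5) -> count=0 queue=[T2,T5] holders={T1,T3}
Step 13: wait(T4) -> count=0 queue=[T2,T5,T4] holders={T1,T3}
Step 14: signal(T3) -> count=0 queue=[T5,T4] holders={T1,T2}
Step 15: signal(T1) -> count=0 queue=[T4] holders={T2,T5}
Step 16: wait(T1) -> count=0 queue=[T4,T1] holders={T2,T5}
Step 17: wait(T3) -> count=0 queue=[T4,T1,T3] holders={T2,T5}
Step 18: signal(T2) -> count=0 queue=[T1,T3] holders={T4,T5}
Step 19: wait(T2) -> count=0 queue=[T1,T3,T2] holders={T4,T5}
Step 20: signal(T4) -> count=0 queue=[T3,T2] holders={T1,T5}
Final holders: {T1,T5} -> T5 in holders

Answer: yes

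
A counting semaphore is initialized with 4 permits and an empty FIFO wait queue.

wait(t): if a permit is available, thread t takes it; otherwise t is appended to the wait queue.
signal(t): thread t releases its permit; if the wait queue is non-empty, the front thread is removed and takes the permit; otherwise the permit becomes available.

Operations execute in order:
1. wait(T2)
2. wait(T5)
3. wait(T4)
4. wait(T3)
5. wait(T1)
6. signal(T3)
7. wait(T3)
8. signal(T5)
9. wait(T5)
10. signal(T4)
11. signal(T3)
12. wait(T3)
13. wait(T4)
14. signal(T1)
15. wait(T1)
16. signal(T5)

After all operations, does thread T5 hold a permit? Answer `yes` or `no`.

Step 1: wait(T2) -> count=3 queue=[] holders={T2}
Step 2: wait(T5) -> count=2 queue=[] holders={T2,T5}
Step 3: wait(T4) -> count=1 queue=[] holders={T2,T4,T5}
Step 4: wait(T3) -> count=0 queue=[] holders={T2,T3,T4,T5}
Step 5: wait(T1) -> count=0 queue=[T1] holders={T2,T3,T4,T5}
Step 6: signal(T3) -> count=0 queue=[] holders={T1,T2,T4,T5}
Step 7: wait(T3) -> count=0 queue=[T3] holders={T1,T2,T4,T5}
Step 8: signal(T5) -> count=0 queue=[] holders={T1,T2,T3,T4}
Step 9: wait(T5) -> count=0 queue=[T5] holders={T1,T2,T3,T4}
Step 10: signal(T4) -> count=0 queue=[] holders={T1,T2,T3,T5}
Step 11: signal(T3) -> count=1 queue=[] holders={T1,T2,T5}
Step 12: wait(T3) -> count=0 queue=[] holders={T1,T2,T3,T5}
Step 13: wait(T4) -> count=0 queue=[T4] holders={T1,T2,T3,T5}
Step 14: signal(T1) -> count=0 queue=[] holders={T2,T3,T4,T5}
Step 15: wait(T1) -> count=0 queue=[T1] holders={T2,T3,T4,T5}
Step 16: signal(T5) -> count=0 queue=[] holders={T1,T2,T3,T4}
Final holders: {T1,T2,T3,T4} -> T5 not in holders

Answer: no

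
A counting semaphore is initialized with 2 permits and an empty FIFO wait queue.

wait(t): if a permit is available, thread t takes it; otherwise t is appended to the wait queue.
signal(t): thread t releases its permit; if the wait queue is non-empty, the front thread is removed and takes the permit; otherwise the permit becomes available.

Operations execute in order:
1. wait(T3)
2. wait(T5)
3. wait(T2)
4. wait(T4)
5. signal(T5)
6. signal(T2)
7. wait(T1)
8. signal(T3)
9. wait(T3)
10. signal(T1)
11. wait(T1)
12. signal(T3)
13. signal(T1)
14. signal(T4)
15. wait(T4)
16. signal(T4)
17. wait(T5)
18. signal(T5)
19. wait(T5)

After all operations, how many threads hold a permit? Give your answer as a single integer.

Answer: 1

Derivation:
Step 1: wait(T3) -> count=1 queue=[] holders={T3}
Step 2: wait(T5) -> count=0 queue=[] holders={T3,T5}
Step 3: wait(T2) -> count=0 queue=[T2] holders={T3,T5}
Step 4: wait(T4) -> count=0 queue=[T2,T4] holders={T3,T5}
Step 5: signal(T5) -> count=0 queue=[T4] holders={T2,T3}
Step 6: signal(T2) -> count=0 queue=[] holders={T3,T4}
Step 7: wait(T1) -> count=0 queue=[T1] holders={T3,T4}
Step 8: signal(T3) -> count=0 queue=[] holders={T1,T4}
Step 9: wait(T3) -> count=0 queue=[T3] holders={T1,T4}
Step 10: signal(T1) -> count=0 queue=[] holders={T3,T4}
Step 11: wait(T1) -> count=0 queue=[T1] holders={T3,T4}
Step 12: signal(T3) -> count=0 queue=[] holders={T1,T4}
Step 13: signal(T1) -> count=1 queue=[] holders={T4}
Step 14: signal(T4) -> count=2 queue=[] holders={none}
Step 15: wait(T4) -> count=1 queue=[] holders={T4}
Step 16: signal(T4) -> count=2 queue=[] holders={none}
Step 17: wait(T5) -> count=1 queue=[] holders={T5}
Step 18: signal(T5) -> count=2 queue=[] holders={none}
Step 19: wait(T5) -> count=1 queue=[] holders={T5}
Final holders: {T5} -> 1 thread(s)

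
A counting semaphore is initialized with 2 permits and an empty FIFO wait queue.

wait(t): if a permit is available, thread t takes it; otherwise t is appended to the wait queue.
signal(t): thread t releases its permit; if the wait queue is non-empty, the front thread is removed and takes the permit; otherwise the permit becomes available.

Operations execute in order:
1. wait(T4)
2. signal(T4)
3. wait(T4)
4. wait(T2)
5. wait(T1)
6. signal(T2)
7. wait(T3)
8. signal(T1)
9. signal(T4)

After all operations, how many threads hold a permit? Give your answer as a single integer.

Answer: 1

Derivation:
Step 1: wait(T4) -> count=1 queue=[] holders={T4}
Step 2: signal(T4) -> count=2 queue=[] holders={none}
Step 3: wait(T4) -> count=1 queue=[] holders={T4}
Step 4: wait(T2) -> count=0 queue=[] holders={T2,T4}
Step 5: wait(T1) -> count=0 queue=[T1] holders={T2,T4}
Step 6: signal(T2) -> count=0 queue=[] holders={T1,T4}
Step 7: wait(T3) -> count=0 queue=[T3] holders={T1,T4}
Step 8: signal(T1) -> count=0 queue=[] holders={T3,T4}
Step 9: signal(T4) -> count=1 queue=[] holders={T3}
Final holders: {T3} -> 1 thread(s)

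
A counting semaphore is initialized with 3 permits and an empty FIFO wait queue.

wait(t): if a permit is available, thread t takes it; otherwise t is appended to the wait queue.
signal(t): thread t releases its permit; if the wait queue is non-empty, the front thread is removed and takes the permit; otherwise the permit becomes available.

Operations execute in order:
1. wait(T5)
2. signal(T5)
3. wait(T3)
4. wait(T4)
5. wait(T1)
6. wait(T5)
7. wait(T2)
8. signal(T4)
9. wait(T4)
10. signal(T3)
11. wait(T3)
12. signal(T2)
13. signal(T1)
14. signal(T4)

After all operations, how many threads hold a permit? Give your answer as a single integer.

Answer: 2

Derivation:
Step 1: wait(T5) -> count=2 queue=[] holders={T5}
Step 2: signal(T5) -> count=3 queue=[] holders={none}
Step 3: wait(T3) -> count=2 queue=[] holders={T3}
Step 4: wait(T4) -> count=1 queue=[] holders={T3,T4}
Step 5: wait(T1) -> count=0 queue=[] holders={T1,T3,T4}
Step 6: wait(T5) -> count=0 queue=[T5] holders={T1,T3,T4}
Step 7: wait(T2) -> count=0 queue=[T5,T2] holders={T1,T3,T4}
Step 8: signal(T4) -> count=0 queue=[T2] holders={T1,T3,T5}
Step 9: wait(T4) -> count=0 queue=[T2,T4] holders={T1,T3,T5}
Step 10: signal(T3) -> count=0 queue=[T4] holders={T1,T2,T5}
Step 11: wait(T3) -> count=0 queue=[T4,T3] holders={T1,T2,T5}
Step 12: signal(T2) -> count=0 queue=[T3] holders={T1,T4,T5}
Step 13: signal(T1) -> count=0 queue=[] holders={T3,T4,T5}
Step 14: signal(T4) -> count=1 queue=[] holders={T3,T5}
Final holders: {T3,T5} -> 2 thread(s)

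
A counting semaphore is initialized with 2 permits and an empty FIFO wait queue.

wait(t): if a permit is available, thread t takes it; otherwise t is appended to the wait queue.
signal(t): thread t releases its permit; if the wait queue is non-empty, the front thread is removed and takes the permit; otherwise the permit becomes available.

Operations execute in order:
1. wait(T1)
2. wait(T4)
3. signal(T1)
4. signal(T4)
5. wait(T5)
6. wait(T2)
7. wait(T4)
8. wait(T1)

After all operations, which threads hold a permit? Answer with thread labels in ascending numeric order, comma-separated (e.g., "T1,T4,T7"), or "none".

Step 1: wait(T1) -> count=1 queue=[] holders={T1}
Step 2: wait(T4) -> count=0 queue=[] holders={T1,T4}
Step 3: signal(T1) -> count=1 queue=[] holders={T4}
Step 4: signal(T4) -> count=2 queue=[] holders={none}
Step 5: wait(T5) -> count=1 queue=[] holders={T5}
Step 6: wait(T2) -> count=0 queue=[] holders={T2,T5}
Step 7: wait(T4) -> count=0 queue=[T4] holders={T2,T5}
Step 8: wait(T1) -> count=0 queue=[T4,T1] holders={T2,T5}
Final holders: T2,T5

Answer: T2,T5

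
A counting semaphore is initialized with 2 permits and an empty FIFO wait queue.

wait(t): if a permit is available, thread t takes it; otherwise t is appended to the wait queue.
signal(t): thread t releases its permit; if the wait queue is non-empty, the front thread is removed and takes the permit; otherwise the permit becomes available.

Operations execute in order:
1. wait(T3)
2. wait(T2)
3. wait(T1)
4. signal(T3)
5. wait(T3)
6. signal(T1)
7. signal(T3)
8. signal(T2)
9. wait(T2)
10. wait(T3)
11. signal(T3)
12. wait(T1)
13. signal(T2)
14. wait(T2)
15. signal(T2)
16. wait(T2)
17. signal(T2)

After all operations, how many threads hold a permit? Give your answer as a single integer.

Answer: 1

Derivation:
Step 1: wait(T3) -> count=1 queue=[] holders={T3}
Step 2: wait(T2) -> count=0 queue=[] holders={T2,T3}
Step 3: wait(T1) -> count=0 queue=[T1] holders={T2,T3}
Step 4: signal(T3) -> count=0 queue=[] holders={T1,T2}
Step 5: wait(T3) -> count=0 queue=[T3] holders={T1,T2}
Step 6: signal(T1) -> count=0 queue=[] holders={T2,T3}
Step 7: signal(T3) -> count=1 queue=[] holders={T2}
Step 8: signal(T2) -> count=2 queue=[] holders={none}
Step 9: wait(T2) -> count=1 queue=[] holders={T2}
Step 10: wait(T3) -> count=0 queue=[] holders={T2,T3}
Step 11: signal(T3) -> count=1 queue=[] holders={T2}
Step 12: wait(T1) -> count=0 queue=[] holders={T1,T2}
Step 13: signal(T2) -> count=1 queue=[] holders={T1}
Step 14: wait(T2) -> count=0 queue=[] holders={T1,T2}
Step 15: signal(T2) -> count=1 queue=[] holders={T1}
Step 16: wait(T2) -> count=0 queue=[] holders={T1,T2}
Step 17: signal(T2) -> count=1 queue=[] holders={T1}
Final holders: {T1} -> 1 thread(s)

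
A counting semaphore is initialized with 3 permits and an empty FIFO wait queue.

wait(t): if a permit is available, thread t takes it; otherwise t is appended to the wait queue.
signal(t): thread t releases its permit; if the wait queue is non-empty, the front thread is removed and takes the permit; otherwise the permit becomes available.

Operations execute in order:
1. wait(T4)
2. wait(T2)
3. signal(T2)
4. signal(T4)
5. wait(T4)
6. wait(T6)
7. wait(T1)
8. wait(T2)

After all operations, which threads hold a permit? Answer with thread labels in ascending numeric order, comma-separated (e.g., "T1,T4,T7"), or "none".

Step 1: wait(T4) -> count=2 queue=[] holders={T4}
Step 2: wait(T2) -> count=1 queue=[] holders={T2,T4}
Step 3: signal(T2) -> count=2 queue=[] holders={T4}
Step 4: signal(T4) -> count=3 queue=[] holders={none}
Step 5: wait(T4) -> count=2 queue=[] holders={T4}
Step 6: wait(T6) -> count=1 queue=[] holders={T4,T6}
Step 7: wait(T1) -> count=0 queue=[] holders={T1,T4,T6}
Step 8: wait(T2) -> count=0 queue=[T2] holders={T1,T4,T6}
Final holders: T1,T4,T6

Answer: T1,T4,T6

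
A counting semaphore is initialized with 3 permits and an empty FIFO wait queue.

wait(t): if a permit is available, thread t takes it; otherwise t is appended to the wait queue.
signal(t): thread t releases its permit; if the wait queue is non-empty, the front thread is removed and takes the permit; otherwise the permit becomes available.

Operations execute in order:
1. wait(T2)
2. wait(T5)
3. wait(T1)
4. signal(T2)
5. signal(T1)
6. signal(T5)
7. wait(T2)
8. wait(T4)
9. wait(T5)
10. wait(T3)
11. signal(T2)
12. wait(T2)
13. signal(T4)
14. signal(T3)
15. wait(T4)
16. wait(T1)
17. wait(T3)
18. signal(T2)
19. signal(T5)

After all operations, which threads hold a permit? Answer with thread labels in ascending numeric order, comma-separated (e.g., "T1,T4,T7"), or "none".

Answer: T1,T3,T4

Derivation:
Step 1: wait(T2) -> count=2 queue=[] holders={T2}
Step 2: wait(T5) -> count=1 queue=[] holders={T2,T5}
Step 3: wait(T1) -> count=0 queue=[] holders={T1,T2,T5}
Step 4: signal(T2) -> count=1 queue=[] holders={T1,T5}
Step 5: signal(T1) -> count=2 queue=[] holders={T5}
Step 6: signal(T5) -> count=3 queue=[] holders={none}
Step 7: wait(T2) -> count=2 queue=[] holders={T2}
Step 8: wait(T4) -> count=1 queue=[] holders={T2,T4}
Step 9: wait(T5) -> count=0 queue=[] holders={T2,T4,T5}
Step 10: wait(T3) -> count=0 queue=[T3] holders={T2,T4,T5}
Step 11: signal(T2) -> count=0 queue=[] holders={T3,T4,T5}
Step 12: wait(T2) -> count=0 queue=[T2] holders={T3,T4,T5}
Step 13: signal(T4) -> count=0 queue=[] holders={T2,T3,T5}
Step 14: signal(T3) -> count=1 queue=[] holders={T2,T5}
Step 15: wait(T4) -> count=0 queue=[] holders={T2,T4,T5}
Step 16: wait(T1) -> count=0 queue=[T1] holders={T2,T4,T5}
Step 17: wait(T3) -> count=0 queue=[T1,T3] holders={T2,T4,T5}
Step 18: signal(T2) -> count=0 queue=[T3] holders={T1,T4,T5}
Step 19: signal(T5) -> count=0 queue=[] holders={T1,T3,T4}
Final holders: T1,T3,T4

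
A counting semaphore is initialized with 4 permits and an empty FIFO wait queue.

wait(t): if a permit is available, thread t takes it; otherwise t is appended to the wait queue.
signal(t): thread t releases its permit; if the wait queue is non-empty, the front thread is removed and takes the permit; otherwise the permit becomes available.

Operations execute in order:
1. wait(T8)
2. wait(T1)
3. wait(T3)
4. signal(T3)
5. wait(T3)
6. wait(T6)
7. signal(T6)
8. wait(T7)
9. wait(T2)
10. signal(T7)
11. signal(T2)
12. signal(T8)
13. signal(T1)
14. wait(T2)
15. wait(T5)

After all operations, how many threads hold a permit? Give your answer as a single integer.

Answer: 3

Derivation:
Step 1: wait(T8) -> count=3 queue=[] holders={T8}
Step 2: wait(T1) -> count=2 queue=[] holders={T1,T8}
Step 3: wait(T3) -> count=1 queue=[] holders={T1,T3,T8}
Step 4: signal(T3) -> count=2 queue=[] holders={T1,T8}
Step 5: wait(T3) -> count=1 queue=[] holders={T1,T3,T8}
Step 6: wait(T6) -> count=0 queue=[] holders={T1,T3,T6,T8}
Step 7: signal(T6) -> count=1 queue=[] holders={T1,T3,T8}
Step 8: wait(T7) -> count=0 queue=[] holders={T1,T3,T7,T8}
Step 9: wait(T2) -> count=0 queue=[T2] holders={T1,T3,T7,T8}
Step 10: signal(T7) -> count=0 queue=[] holders={T1,T2,T3,T8}
Step 11: signal(T2) -> count=1 queue=[] holders={T1,T3,T8}
Step 12: signal(T8) -> count=2 queue=[] holders={T1,T3}
Step 13: signal(T1) -> count=3 queue=[] holders={T3}
Step 14: wait(T2) -> count=2 queue=[] holders={T2,T3}
Step 15: wait(T5) -> count=1 queue=[] holders={T2,T3,T5}
Final holders: {T2,T3,T5} -> 3 thread(s)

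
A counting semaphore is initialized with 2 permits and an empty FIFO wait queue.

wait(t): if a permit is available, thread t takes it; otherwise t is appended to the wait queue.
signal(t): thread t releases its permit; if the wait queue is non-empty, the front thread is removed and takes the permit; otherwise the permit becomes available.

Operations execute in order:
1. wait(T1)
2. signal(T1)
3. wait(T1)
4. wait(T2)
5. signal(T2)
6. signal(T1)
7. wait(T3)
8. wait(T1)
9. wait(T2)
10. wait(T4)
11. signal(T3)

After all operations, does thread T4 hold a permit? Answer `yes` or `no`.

Answer: no

Derivation:
Step 1: wait(T1) -> count=1 queue=[] holders={T1}
Step 2: signal(T1) -> count=2 queue=[] holders={none}
Step 3: wait(T1) -> count=1 queue=[] holders={T1}
Step 4: wait(T2) -> count=0 queue=[] holders={T1,T2}
Step 5: signal(T2) -> count=1 queue=[] holders={T1}
Step 6: signal(T1) -> count=2 queue=[] holders={none}
Step 7: wait(T3) -> count=1 queue=[] holders={T3}
Step 8: wait(T1) -> count=0 queue=[] holders={T1,T3}
Step 9: wait(T2) -> count=0 queue=[T2] holders={T1,T3}
Step 10: wait(T4) -> count=0 queue=[T2,T4] holders={T1,T3}
Step 11: signal(T3) -> count=0 queue=[T4] holders={T1,T2}
Final holders: {T1,T2} -> T4 not in holders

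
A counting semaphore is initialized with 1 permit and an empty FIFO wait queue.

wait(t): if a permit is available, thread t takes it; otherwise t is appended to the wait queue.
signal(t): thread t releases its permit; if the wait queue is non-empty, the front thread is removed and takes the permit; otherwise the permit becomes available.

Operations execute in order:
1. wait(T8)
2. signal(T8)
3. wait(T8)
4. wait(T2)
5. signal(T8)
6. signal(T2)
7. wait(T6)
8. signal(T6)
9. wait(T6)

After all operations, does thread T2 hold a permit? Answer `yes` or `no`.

Step 1: wait(T8) -> count=0 queue=[] holders={T8}
Step 2: signal(T8) -> count=1 queue=[] holders={none}
Step 3: wait(T8) -> count=0 queue=[] holders={T8}
Step 4: wait(T2) -> count=0 queue=[T2] holders={T8}
Step 5: signal(T8) -> count=0 queue=[] holders={T2}
Step 6: signal(T2) -> count=1 queue=[] holders={none}
Step 7: wait(T6) -> count=0 queue=[] holders={T6}
Step 8: signal(T6) -> count=1 queue=[] holders={none}
Step 9: wait(T6) -> count=0 queue=[] holders={T6}
Final holders: {T6} -> T2 not in holders

Answer: no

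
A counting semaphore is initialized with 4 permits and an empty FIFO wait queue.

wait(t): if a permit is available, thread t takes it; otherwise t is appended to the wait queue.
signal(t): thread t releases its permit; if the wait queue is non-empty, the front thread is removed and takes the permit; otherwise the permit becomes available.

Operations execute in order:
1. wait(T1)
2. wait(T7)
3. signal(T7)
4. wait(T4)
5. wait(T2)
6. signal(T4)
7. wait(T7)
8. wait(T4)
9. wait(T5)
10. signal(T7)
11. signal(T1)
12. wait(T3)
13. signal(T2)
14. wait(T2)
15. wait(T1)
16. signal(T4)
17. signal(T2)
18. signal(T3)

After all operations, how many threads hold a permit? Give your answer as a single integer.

Step 1: wait(T1) -> count=3 queue=[] holders={T1}
Step 2: wait(T7) -> count=2 queue=[] holders={T1,T7}
Step 3: signal(T7) -> count=3 queue=[] holders={T1}
Step 4: wait(T4) -> count=2 queue=[] holders={T1,T4}
Step 5: wait(T2) -> count=1 queue=[] holders={T1,T2,T4}
Step 6: signal(T4) -> count=2 queue=[] holders={T1,T2}
Step 7: wait(T7) -> count=1 queue=[] holders={T1,T2,T7}
Step 8: wait(T4) -> count=0 queue=[] holders={T1,T2,T4,T7}
Step 9: wait(T5) -> count=0 queue=[T5] holders={T1,T2,T4,T7}
Step 10: signal(T7) -> count=0 queue=[] holders={T1,T2,T4,T5}
Step 11: signal(T1) -> count=1 queue=[] holders={T2,T4,T5}
Step 12: wait(T3) -> count=0 queue=[] holders={T2,T3,T4,T5}
Step 13: signal(T2) -> count=1 queue=[] holders={T3,T4,T5}
Step 14: wait(T2) -> count=0 queue=[] holders={T2,T3,T4,T5}
Step 15: wait(T1) -> count=0 queue=[T1] holders={T2,T3,T4,T5}
Step 16: signal(T4) -> count=0 queue=[] holders={T1,T2,T3,T5}
Step 17: signal(T2) -> count=1 queue=[] holders={T1,T3,T5}
Step 18: signal(T3) -> count=2 queue=[] holders={T1,T5}
Final holders: {T1,T5} -> 2 thread(s)

Answer: 2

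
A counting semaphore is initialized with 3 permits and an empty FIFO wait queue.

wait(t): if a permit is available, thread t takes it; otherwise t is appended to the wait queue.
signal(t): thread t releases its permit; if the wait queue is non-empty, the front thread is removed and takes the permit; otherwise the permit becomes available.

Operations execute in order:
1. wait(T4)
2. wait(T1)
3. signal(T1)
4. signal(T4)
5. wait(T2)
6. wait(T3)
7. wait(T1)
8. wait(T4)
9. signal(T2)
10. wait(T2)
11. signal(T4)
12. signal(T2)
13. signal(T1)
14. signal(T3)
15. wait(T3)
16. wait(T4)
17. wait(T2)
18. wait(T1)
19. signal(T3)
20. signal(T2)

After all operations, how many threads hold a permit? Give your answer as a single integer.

Step 1: wait(T4) -> count=2 queue=[] holders={T4}
Step 2: wait(T1) -> count=1 queue=[] holders={T1,T4}
Step 3: signal(T1) -> count=2 queue=[] holders={T4}
Step 4: signal(T4) -> count=3 queue=[] holders={none}
Step 5: wait(T2) -> count=2 queue=[] holders={T2}
Step 6: wait(T3) -> count=1 queue=[] holders={T2,T3}
Step 7: wait(T1) -> count=0 queue=[] holders={T1,T2,T3}
Step 8: wait(T4) -> count=0 queue=[T4] holders={T1,T2,T3}
Step 9: signal(T2) -> count=0 queue=[] holders={T1,T3,T4}
Step 10: wait(T2) -> count=0 queue=[T2] holders={T1,T3,T4}
Step 11: signal(T4) -> count=0 queue=[] holders={T1,T2,T3}
Step 12: signal(T2) -> count=1 queue=[] holders={T1,T3}
Step 13: signal(T1) -> count=2 queue=[] holders={T3}
Step 14: signal(T3) -> count=3 queue=[] holders={none}
Step 15: wait(T3) -> count=2 queue=[] holders={T3}
Step 16: wait(T4) -> count=1 queue=[] holders={T3,T4}
Step 17: wait(T2) -> count=0 queue=[] holders={T2,T3,T4}
Step 18: wait(T1) -> count=0 queue=[T1] holders={T2,T3,T4}
Step 19: signal(T3) -> count=0 queue=[] holders={T1,T2,T4}
Step 20: signal(T2) -> count=1 queue=[] holders={T1,T4}
Final holders: {T1,T4} -> 2 thread(s)

Answer: 2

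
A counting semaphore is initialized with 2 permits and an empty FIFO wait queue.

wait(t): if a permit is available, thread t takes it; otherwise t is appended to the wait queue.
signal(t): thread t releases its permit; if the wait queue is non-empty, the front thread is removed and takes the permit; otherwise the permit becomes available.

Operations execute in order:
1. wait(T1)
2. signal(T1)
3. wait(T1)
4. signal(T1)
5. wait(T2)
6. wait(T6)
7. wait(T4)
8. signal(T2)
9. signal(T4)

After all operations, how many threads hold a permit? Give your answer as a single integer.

Answer: 1

Derivation:
Step 1: wait(T1) -> count=1 queue=[] holders={T1}
Step 2: signal(T1) -> count=2 queue=[] holders={none}
Step 3: wait(T1) -> count=1 queue=[] holders={T1}
Step 4: signal(T1) -> count=2 queue=[] holders={none}
Step 5: wait(T2) -> count=1 queue=[] holders={T2}
Step 6: wait(T6) -> count=0 queue=[] holders={T2,T6}
Step 7: wait(T4) -> count=0 queue=[T4] holders={T2,T6}
Step 8: signal(T2) -> count=0 queue=[] holders={T4,T6}
Step 9: signal(T4) -> count=1 queue=[] holders={T6}
Final holders: {T6} -> 1 thread(s)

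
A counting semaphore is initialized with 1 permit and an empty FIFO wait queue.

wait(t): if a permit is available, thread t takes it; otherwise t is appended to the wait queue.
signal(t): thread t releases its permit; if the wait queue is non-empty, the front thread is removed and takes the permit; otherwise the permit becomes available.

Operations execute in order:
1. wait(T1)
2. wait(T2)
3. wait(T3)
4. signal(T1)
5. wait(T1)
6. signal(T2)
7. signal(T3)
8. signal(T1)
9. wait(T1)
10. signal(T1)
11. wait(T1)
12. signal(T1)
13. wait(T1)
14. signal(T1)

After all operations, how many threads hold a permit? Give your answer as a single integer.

Answer: 0

Derivation:
Step 1: wait(T1) -> count=0 queue=[] holders={T1}
Step 2: wait(T2) -> count=0 queue=[T2] holders={T1}
Step 3: wait(T3) -> count=0 queue=[T2,T3] holders={T1}
Step 4: signal(T1) -> count=0 queue=[T3] holders={T2}
Step 5: wait(T1) -> count=0 queue=[T3,T1] holders={T2}
Step 6: signal(T2) -> count=0 queue=[T1] holders={T3}
Step 7: signal(T3) -> count=0 queue=[] holders={T1}
Step 8: signal(T1) -> count=1 queue=[] holders={none}
Step 9: wait(T1) -> count=0 queue=[] holders={T1}
Step 10: signal(T1) -> count=1 queue=[] holders={none}
Step 11: wait(T1) -> count=0 queue=[] holders={T1}
Step 12: signal(T1) -> count=1 queue=[] holders={none}
Step 13: wait(T1) -> count=0 queue=[] holders={T1}
Step 14: signal(T1) -> count=1 queue=[] holders={none}
Final holders: {none} -> 0 thread(s)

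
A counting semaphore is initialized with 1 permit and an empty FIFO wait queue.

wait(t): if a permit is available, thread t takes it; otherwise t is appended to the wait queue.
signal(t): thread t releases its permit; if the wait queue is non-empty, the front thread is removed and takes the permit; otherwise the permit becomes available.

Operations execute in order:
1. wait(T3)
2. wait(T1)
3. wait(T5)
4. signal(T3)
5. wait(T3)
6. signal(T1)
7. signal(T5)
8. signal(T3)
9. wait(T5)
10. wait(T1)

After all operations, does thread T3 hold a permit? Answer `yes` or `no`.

Step 1: wait(T3) -> count=0 queue=[] holders={T3}
Step 2: wait(T1) -> count=0 queue=[T1] holders={T3}
Step 3: wait(T5) -> count=0 queue=[T1,T5] holders={T3}
Step 4: signal(T3) -> count=0 queue=[T5] holders={T1}
Step 5: wait(T3) -> count=0 queue=[T5,T3] holders={T1}
Step 6: signal(T1) -> count=0 queue=[T3] holders={T5}
Step 7: signal(T5) -> count=0 queue=[] holders={T3}
Step 8: signal(T3) -> count=1 queue=[] holders={none}
Step 9: wait(T5) -> count=0 queue=[] holders={T5}
Step 10: wait(T1) -> count=0 queue=[T1] holders={T5}
Final holders: {T5} -> T3 not in holders

Answer: no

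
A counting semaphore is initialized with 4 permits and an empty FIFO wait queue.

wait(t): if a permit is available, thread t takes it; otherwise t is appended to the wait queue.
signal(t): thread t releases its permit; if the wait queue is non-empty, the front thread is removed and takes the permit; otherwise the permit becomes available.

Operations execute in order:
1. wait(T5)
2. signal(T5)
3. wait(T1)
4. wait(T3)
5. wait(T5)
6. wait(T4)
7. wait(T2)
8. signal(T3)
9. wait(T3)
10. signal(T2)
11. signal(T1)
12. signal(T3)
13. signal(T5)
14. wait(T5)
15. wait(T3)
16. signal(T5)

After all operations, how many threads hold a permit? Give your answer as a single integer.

Step 1: wait(T5) -> count=3 queue=[] holders={T5}
Step 2: signal(T5) -> count=4 queue=[] holders={none}
Step 3: wait(T1) -> count=3 queue=[] holders={T1}
Step 4: wait(T3) -> count=2 queue=[] holders={T1,T3}
Step 5: wait(T5) -> count=1 queue=[] holders={T1,T3,T5}
Step 6: wait(T4) -> count=0 queue=[] holders={T1,T3,T4,T5}
Step 7: wait(T2) -> count=0 queue=[T2] holders={T1,T3,T4,T5}
Step 8: signal(T3) -> count=0 queue=[] holders={T1,T2,T4,T5}
Step 9: wait(T3) -> count=0 queue=[T3] holders={T1,T2,T4,T5}
Step 10: signal(T2) -> count=0 queue=[] holders={T1,T3,T4,T5}
Step 11: signal(T1) -> count=1 queue=[] holders={T3,T4,T5}
Step 12: signal(T3) -> count=2 queue=[] holders={T4,T5}
Step 13: signal(T5) -> count=3 queue=[] holders={T4}
Step 14: wait(T5) -> count=2 queue=[] holders={T4,T5}
Step 15: wait(T3) -> count=1 queue=[] holders={T3,T4,T5}
Step 16: signal(T5) -> count=2 queue=[] holders={T3,T4}
Final holders: {T3,T4} -> 2 thread(s)

Answer: 2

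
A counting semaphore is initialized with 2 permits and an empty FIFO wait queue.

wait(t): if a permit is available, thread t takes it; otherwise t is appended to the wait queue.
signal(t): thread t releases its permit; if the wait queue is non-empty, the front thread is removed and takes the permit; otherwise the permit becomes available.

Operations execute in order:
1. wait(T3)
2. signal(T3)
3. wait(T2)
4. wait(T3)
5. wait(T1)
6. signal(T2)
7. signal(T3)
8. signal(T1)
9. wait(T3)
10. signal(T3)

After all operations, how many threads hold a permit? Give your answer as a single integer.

Answer: 0

Derivation:
Step 1: wait(T3) -> count=1 queue=[] holders={T3}
Step 2: signal(T3) -> count=2 queue=[] holders={none}
Step 3: wait(T2) -> count=1 queue=[] holders={T2}
Step 4: wait(T3) -> count=0 queue=[] holders={T2,T3}
Step 5: wait(T1) -> count=0 queue=[T1] holders={T2,T3}
Step 6: signal(T2) -> count=0 queue=[] holders={T1,T3}
Step 7: signal(T3) -> count=1 queue=[] holders={T1}
Step 8: signal(T1) -> count=2 queue=[] holders={none}
Step 9: wait(T3) -> count=1 queue=[] holders={T3}
Step 10: signal(T3) -> count=2 queue=[] holders={none}
Final holders: {none} -> 0 thread(s)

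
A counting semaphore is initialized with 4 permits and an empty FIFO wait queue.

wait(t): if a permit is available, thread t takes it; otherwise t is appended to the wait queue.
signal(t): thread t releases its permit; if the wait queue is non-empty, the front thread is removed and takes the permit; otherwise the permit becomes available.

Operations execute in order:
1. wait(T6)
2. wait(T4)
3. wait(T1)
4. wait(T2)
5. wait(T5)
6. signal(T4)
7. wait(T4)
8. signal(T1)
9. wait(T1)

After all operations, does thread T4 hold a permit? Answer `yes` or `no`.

Step 1: wait(T6) -> count=3 queue=[] holders={T6}
Step 2: wait(T4) -> count=2 queue=[] holders={T4,T6}
Step 3: wait(T1) -> count=1 queue=[] holders={T1,T4,T6}
Step 4: wait(T2) -> count=0 queue=[] holders={T1,T2,T4,T6}
Step 5: wait(T5) -> count=0 queue=[T5] holders={T1,T2,T4,T6}
Step 6: signal(T4) -> count=0 queue=[] holders={T1,T2,T5,T6}
Step 7: wait(T4) -> count=0 queue=[T4] holders={T1,T2,T5,T6}
Step 8: signal(T1) -> count=0 queue=[] holders={T2,T4,T5,T6}
Step 9: wait(T1) -> count=0 queue=[T1] holders={T2,T4,T5,T6}
Final holders: {T2,T4,T5,T6} -> T4 in holders

Answer: yes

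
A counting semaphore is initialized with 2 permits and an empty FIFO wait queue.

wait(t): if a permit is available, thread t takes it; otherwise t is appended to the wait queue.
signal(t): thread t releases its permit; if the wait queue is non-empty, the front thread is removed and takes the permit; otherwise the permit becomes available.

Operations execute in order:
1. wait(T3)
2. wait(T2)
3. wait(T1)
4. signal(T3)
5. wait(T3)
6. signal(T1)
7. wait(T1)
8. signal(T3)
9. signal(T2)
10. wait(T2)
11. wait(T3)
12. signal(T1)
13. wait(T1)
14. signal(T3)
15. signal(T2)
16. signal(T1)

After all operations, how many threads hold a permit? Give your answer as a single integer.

Step 1: wait(T3) -> count=1 queue=[] holders={T3}
Step 2: wait(T2) -> count=0 queue=[] holders={T2,T3}
Step 3: wait(T1) -> count=0 queue=[T1] holders={T2,T3}
Step 4: signal(T3) -> count=0 queue=[] holders={T1,T2}
Step 5: wait(T3) -> count=0 queue=[T3] holders={T1,T2}
Step 6: signal(T1) -> count=0 queue=[] holders={T2,T3}
Step 7: wait(T1) -> count=0 queue=[T1] holders={T2,T3}
Step 8: signal(T3) -> count=0 queue=[] holders={T1,T2}
Step 9: signal(T2) -> count=1 queue=[] holders={T1}
Step 10: wait(T2) -> count=0 queue=[] holders={T1,T2}
Step 11: wait(T3) -> count=0 queue=[T3] holders={T1,T2}
Step 12: signal(T1) -> count=0 queue=[] holders={T2,T3}
Step 13: wait(T1) -> count=0 queue=[T1] holders={T2,T3}
Step 14: signal(T3) -> count=0 queue=[] holders={T1,T2}
Step 15: signal(T2) -> count=1 queue=[] holders={T1}
Step 16: signal(T1) -> count=2 queue=[] holders={none}
Final holders: {none} -> 0 thread(s)

Answer: 0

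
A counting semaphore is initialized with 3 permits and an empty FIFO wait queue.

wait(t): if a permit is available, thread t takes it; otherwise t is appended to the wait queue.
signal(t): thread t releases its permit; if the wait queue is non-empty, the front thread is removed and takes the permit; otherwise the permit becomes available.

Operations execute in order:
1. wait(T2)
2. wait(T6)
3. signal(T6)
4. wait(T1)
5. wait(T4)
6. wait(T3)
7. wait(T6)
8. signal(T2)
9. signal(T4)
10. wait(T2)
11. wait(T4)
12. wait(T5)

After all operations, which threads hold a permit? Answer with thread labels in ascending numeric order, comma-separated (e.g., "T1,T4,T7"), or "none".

Answer: T1,T3,T6

Derivation:
Step 1: wait(T2) -> count=2 queue=[] holders={T2}
Step 2: wait(T6) -> count=1 queue=[] holders={T2,T6}
Step 3: signal(T6) -> count=2 queue=[] holders={T2}
Step 4: wait(T1) -> count=1 queue=[] holders={T1,T2}
Step 5: wait(T4) -> count=0 queue=[] holders={T1,T2,T4}
Step 6: wait(T3) -> count=0 queue=[T3] holders={T1,T2,T4}
Step 7: wait(T6) -> count=0 queue=[T3,T6] holders={T1,T2,T4}
Step 8: signal(T2) -> count=0 queue=[T6] holders={T1,T3,T4}
Step 9: signal(T4) -> count=0 queue=[] holders={T1,T3,T6}
Step 10: wait(T2) -> count=0 queue=[T2] holders={T1,T3,T6}
Step 11: wait(T4) -> count=0 queue=[T2,T4] holders={T1,T3,T6}
Step 12: wait(T5) -> count=0 queue=[T2,T4,T5] holders={T1,T3,T6}
Final holders: T1,T3,T6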